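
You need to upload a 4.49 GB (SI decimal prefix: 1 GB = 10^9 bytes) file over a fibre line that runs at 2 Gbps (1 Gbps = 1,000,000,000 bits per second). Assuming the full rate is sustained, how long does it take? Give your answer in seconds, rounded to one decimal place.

4.49 GB = 4,490,000,000 bytes = 35,920,000,000 bits
2 Gbps = 2,000,000,000 bits/s
time = 35,920,000,000 / 2,000,000,000 = 18.0 s

18.0 seconds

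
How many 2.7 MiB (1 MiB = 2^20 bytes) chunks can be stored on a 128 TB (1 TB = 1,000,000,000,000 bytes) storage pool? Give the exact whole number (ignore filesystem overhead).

Capacity: 128 TB = 128,000,000,000,000 bytes
Per item: 2.7 MiB = 2,831,155.2 bytes
⌊128,000,000,000,000 / 2,831,155.2⌋ = 45,211,226

45,211,226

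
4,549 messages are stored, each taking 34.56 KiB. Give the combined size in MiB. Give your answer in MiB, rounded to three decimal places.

Total = 4,549 × 34.56 KiB = 157213.44 KiB
= 157213.44 × 1,024 bytes = 160,986,562.56 bytes
1 MiB = 1,048,576 bytes
160,986,562.56 / 1,048,576 = 153.529 MiB

153.529 MiB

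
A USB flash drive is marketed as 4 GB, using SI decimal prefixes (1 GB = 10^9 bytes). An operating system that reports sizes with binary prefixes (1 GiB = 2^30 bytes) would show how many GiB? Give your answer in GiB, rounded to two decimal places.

4 GB × 1,000,000,000 bytes/GB = 4,000,000,000 bytes
1 GiB = 1,073,741,824 bytes
4,000,000,000 / 1,073,741,824 = 3.73 GiB

3.73 GiB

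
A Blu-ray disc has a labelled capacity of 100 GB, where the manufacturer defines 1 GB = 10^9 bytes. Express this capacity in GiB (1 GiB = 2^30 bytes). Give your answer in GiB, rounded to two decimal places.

93.13 GiB

100 GB × 1,000,000,000 bytes/GB = 100,000,000,000 bytes
1 GiB = 2^30 bytes = 1,073,741,824 bytes
100,000,000,000 / 1,073,741,824 = 93.13 GiB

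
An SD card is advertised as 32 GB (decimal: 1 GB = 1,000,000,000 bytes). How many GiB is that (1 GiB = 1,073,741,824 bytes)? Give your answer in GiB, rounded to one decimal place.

29.8 GiB

32 GB = 32 × 10^9 bytes = 32,000,000,000 bytes
1 GiB = 1,073,741,824 bytes
32,000,000,000 / 1,073,741,824 = 29.8 GiB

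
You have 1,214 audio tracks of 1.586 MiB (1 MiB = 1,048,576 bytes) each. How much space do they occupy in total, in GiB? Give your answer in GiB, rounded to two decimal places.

1.88 GiB

Total = 1,214 × 1.586 MiB = 1925.404 MiB
= 1925.404 × 1,048,576 bytes = 2,018,932,424.704 bytes
1 GiB = 1,073,741,824 bytes
2,018,932,424.704 / 1,073,741,824 = 1.88 GiB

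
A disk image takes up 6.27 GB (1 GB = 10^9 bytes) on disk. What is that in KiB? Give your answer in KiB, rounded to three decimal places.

6,123,046.875 KiB

6.27 GB = 6.27 × 10^9 bytes = 6,270,000,000 bytes
1 KiB = 2^10 bytes = 1,024 bytes
6,270,000,000 / 1,024 = 6,123,046.875 KiB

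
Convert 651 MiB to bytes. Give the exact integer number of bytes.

651 × 1,048,576 = 682,622,976 bytes  (1 MiB = 2^20 bytes)

682,622,976 bytes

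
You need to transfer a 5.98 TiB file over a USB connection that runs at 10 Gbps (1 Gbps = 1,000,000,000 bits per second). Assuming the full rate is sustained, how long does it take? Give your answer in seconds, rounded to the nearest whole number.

5,260 seconds

5.98 TiB = 6,575,079,534,100.48 bytes = 52,600,636,272,803.84 bits
10 Gbps = 10,000,000,000 bits/s
time = 52,600,636,272,803.84 / 10,000,000,000 = 5,260 s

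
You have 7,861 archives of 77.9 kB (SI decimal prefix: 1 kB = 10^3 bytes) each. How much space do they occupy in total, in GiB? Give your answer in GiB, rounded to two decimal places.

0.57 GiB

Total = 7,861 × 77.9 kB = 612371.9 kB
= 612371.9 × 1,000 bytes = 612,371,900 bytes
1 GiB = 1,073,741,824 bytes
612,371,900 / 1,073,741,824 = 0.57 GiB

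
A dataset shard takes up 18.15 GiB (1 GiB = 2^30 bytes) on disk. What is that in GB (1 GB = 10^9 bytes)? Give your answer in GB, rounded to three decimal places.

19.488 GB

18.15 GiB × 1,073,741,824 bytes/GiB = 19,488,414,105.6 bytes
1 GB = 10^9 bytes = 1,000,000,000 bytes
19,488,414,105.6 / 1,000,000,000 = 19.488 GB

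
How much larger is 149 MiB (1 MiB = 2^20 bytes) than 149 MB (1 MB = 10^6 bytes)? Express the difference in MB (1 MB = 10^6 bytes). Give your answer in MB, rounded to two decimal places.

149 MiB = 149 × 1,048,576 = 156,237,824 bytes
149 MB = 149 × 1,000,000 = 149,000,000 bytes
difference = 7,237,824 bytes
7,237,824 / 1,000,000 = 7.24 MB

7.24 MB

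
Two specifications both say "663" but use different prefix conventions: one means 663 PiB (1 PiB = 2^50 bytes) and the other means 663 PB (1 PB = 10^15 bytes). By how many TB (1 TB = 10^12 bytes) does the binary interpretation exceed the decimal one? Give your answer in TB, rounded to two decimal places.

663 PiB = 663 × 1,125,899,906,842,624 = 746,471,638,236,659,712 bytes
663 PB = 663 × 1,000,000,000,000,000 = 663,000,000,000,000,000 bytes
difference = 83,471,638,236,659,712 bytes
83,471,638,236,659,712 / 1,000,000,000,000 = 83,471.64 TB

83,471.64 TB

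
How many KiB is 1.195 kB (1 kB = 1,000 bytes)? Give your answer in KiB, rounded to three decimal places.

1.195 kB × 1,000 bytes/kB = 1,195 bytes
1 KiB = 2^10 bytes = 1,024 bytes
1,195 / 1,024 = 1.167 KiB

1.167 KiB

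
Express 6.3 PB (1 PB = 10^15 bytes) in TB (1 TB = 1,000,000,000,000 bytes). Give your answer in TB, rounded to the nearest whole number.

6.3 PB = 6.3 × 10^15 bytes = 6,300,000,000,000,000 bytes
1 TB = 10^12 bytes = 1,000,000,000,000 bytes
6,300,000,000,000,000 / 1,000,000,000,000 = 6,300 TB

6,300 TB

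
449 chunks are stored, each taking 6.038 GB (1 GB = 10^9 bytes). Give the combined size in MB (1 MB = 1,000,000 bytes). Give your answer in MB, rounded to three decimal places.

2,711,062.000 MB

Total = 449 × 6.038 GB = 2711.062 GB
= 2711.062 × 1,000,000,000 bytes = 2,711,062,000,000 bytes
1 MB = 1,000,000 bytes
2,711,062,000,000 / 1,000,000 = 2,711,062.000 MB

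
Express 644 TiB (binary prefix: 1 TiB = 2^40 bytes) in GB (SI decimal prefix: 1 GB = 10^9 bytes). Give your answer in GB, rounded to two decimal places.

708,085.49 GB

644 TiB × 1,099,511,627,776 bytes/TiB = 708,085,488,287,744 bytes
1 GB = 1,000,000,000 bytes
708,085,488,287,744 / 1,000,000,000 = 708,085.49 GB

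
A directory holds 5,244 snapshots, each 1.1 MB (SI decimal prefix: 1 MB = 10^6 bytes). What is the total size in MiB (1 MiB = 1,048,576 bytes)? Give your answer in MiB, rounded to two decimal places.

Total = 5,244 × 1.1 MB = 5768.4 MB
= 5768.4 × 1,000,000 bytes = 5,768,400,000 bytes
1 MiB = 1,048,576 bytes
5,768,400,000 / 1,048,576 = 5,501.17 MiB

5,501.17 MiB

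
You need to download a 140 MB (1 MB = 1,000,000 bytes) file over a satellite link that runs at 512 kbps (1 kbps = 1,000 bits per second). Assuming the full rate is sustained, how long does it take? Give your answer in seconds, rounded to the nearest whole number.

2,188 seconds

140 MB = 140,000,000 bytes = 1,120,000,000 bits
512 kbps = 512,000 bits/s
time = 1,120,000,000 / 512,000 = 2,188 s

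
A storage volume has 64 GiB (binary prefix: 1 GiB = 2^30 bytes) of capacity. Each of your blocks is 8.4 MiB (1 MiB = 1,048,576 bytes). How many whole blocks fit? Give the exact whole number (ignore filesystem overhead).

Capacity: 64 GiB = 68,719,476,736 bytes
Per item: 8.4 MiB = 8,808,038.4 bytes
⌊68,719,476,736 / 8,808,038.4⌋ = 7,801

7,801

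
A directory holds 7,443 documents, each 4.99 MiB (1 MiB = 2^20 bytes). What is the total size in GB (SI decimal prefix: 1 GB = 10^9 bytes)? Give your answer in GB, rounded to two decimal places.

Total = 7,443 × 4.99 MiB = 37140.57 MiB
= 37140.57 × 1,048,576 bytes = 38,944,710,328.32 bytes
1 GB = 1,000,000,000 bytes
38,944,710,328.32 / 1,000,000,000 = 38.94 GB

38.94 GB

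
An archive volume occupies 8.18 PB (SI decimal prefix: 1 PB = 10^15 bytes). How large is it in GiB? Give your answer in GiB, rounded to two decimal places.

7,618,218.66 GiB

8.18 PB = 8.18 × 10^15 bytes = 8,180,000,000,000,000 bytes
1 GiB = 2^30 bytes = 1,073,741,824 bytes
8,180,000,000,000,000 / 1,073,741,824 = 7,618,218.66 GiB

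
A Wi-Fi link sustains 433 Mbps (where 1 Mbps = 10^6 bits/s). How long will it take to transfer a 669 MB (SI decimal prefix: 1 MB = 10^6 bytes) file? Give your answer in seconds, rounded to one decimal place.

669 MB = 669,000,000 bytes = 5,352,000,000 bits
433 Mbps = 433,000,000 bits/s
time = 5,352,000,000 / 433,000,000 = 12.4 s

12.4 seconds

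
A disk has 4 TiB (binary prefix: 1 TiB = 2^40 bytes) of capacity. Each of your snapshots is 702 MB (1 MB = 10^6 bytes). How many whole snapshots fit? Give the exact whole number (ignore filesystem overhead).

Capacity: 4 TiB = 4,398,046,511,104 bytes
Per item: 702 MB = 702,000,000 bytes
⌊4,398,046,511,104 / 702,000,000⌋ = 6,265

6,265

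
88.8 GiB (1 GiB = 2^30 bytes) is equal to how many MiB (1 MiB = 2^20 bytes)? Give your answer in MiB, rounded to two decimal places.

88.8 GiB = 88.8 × 2^30 bytes = 95,348,273,971.2 bytes
1 MiB = 1,048,576 bytes
95,348,273,971.2 / 1,048,576 = 90,931.20 MiB

90,931.20 MiB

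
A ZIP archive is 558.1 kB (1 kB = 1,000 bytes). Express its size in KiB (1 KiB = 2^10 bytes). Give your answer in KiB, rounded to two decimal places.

545.02 KiB

558.1 kB = 558.1 × 10^3 bytes = 558,100 bytes
1 KiB = 2^10 bytes = 1,024 bytes
558,100 / 1,024 = 545.02 KiB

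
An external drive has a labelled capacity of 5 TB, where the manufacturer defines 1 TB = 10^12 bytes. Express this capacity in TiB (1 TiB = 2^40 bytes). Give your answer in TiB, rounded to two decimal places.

4.55 TiB

5 TB × 1,000,000,000,000 bytes/TB = 5,000,000,000,000 bytes
1 TiB = 1,099,511,627,776 bytes
5,000,000,000,000 / 1,099,511,627,776 = 4.55 TiB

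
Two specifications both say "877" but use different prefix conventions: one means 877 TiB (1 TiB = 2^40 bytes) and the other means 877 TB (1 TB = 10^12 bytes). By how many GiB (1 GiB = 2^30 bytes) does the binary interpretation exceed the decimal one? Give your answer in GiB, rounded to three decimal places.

81,278.102 GiB

877 TiB = 877 × 1,099,511,627,776 = 964,271,697,559,552 bytes
877 TB = 877 × 1,000,000,000,000 = 877,000,000,000,000 bytes
difference = 87,271,697,559,552 bytes
87,271,697,559,552 / 1,073,741,824 = 81,278.102 GiB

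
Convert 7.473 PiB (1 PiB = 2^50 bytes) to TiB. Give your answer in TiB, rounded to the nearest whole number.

7,652 TiB

7.473 PiB = 7.473 × 2^50 bytes = 8,413,850,003,834,929.152 bytes
1 TiB = 2^40 bytes = 1,099,511,627,776 bytes
8,413,850,003,834,929.152 / 1,099,511,627,776 = 7,652 TiB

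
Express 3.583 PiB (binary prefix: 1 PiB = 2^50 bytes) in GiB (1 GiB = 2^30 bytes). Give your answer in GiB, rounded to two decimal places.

3,757,047.81 GiB

3.583 PiB × 1,125,899,906,842,624 bytes/PiB = 4,034,099,366,217,121.792 bytes
1 GiB = 1,073,741,824 bytes
4,034,099,366,217,121.792 / 1,073,741,824 = 3,757,047.81 GiB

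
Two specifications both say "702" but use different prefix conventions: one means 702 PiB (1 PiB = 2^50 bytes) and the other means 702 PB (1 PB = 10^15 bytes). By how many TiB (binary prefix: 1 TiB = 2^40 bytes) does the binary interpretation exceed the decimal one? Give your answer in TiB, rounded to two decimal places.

702 PiB = 702 × 1,125,899,906,842,624 = 790,381,734,603,522,048 bytes
702 PB = 702 × 1,000,000,000,000,000 = 702,000,000,000,000,000 bytes
difference = 88,381,734,603,522,048 bytes
88,381,734,603,522,048 / 1,099,511,627,776 = 80,382.72 TiB

80,382.72 TiB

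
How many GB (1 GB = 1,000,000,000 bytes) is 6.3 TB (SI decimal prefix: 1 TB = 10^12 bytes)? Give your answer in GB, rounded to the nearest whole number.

6,300 GB

6.3 TB × 1,000,000,000,000 bytes/TB = 6,300,000,000,000 bytes
1 GB = 10^9 bytes = 1,000,000,000 bytes
6,300,000,000,000 / 1,000,000,000 = 6,300 GB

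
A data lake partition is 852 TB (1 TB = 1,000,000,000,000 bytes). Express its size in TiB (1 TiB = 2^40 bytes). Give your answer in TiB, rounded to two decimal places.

774.89 TiB

852 TB = 852 × 10^12 bytes = 852,000,000,000,000 bytes
1 TiB = 1,099,511,627,776 bytes
852,000,000,000,000 / 1,099,511,627,776 = 774.89 TiB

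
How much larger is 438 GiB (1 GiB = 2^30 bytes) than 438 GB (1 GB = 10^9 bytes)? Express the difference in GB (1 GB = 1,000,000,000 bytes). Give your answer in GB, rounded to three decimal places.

438 GiB = 438 × 1,073,741,824 = 470,298,918,912 bytes
438 GB = 438 × 1,000,000,000 = 438,000,000,000 bytes
difference = 32,298,918,912 bytes
32,298,918,912 / 1,000,000,000 = 32.299 GB

32.299 GB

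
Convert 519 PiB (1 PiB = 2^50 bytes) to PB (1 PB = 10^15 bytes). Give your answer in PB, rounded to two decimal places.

584.34 PB

519 PiB = 519 × 2^50 bytes = 584,342,051,651,321,856 bytes
1 PB = 1,000,000,000,000,000 bytes
584,342,051,651,321,856 / 1,000,000,000,000,000 = 584.34 PB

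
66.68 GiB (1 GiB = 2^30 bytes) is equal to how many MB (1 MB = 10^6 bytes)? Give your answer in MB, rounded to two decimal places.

66.68 GiB = 66.68 × 2^30 bytes = 71,597,104,824.32 bytes
1 MB = 1,000,000 bytes
71,597,104,824.32 / 1,000,000 = 71,597.10 MB

71,597.10 MB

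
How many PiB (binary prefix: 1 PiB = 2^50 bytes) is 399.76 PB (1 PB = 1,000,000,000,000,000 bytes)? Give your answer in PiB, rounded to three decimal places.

355.058 PiB

399.76 PB = 399.76 × 10^15 bytes = 399,760,000,000,000,000 bytes
1 PiB = 2^50 bytes = 1,125,899,906,842,624 bytes
399,760,000,000,000,000 / 1,125,899,906,842,624 = 355.058 PiB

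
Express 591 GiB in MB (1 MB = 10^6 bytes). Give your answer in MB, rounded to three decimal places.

634,581.418 MB

591 GiB = 591 × 2^30 bytes = 634,581,417,984 bytes
1 MB = 10^6 bytes = 1,000,000 bytes
634,581,417,984 / 1,000,000 = 634,581.418 MB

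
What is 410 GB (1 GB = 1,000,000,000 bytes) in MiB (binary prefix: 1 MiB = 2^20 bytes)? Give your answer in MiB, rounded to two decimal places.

391,006.47 MiB

410 GB × 1,000,000,000 bytes/GB = 410,000,000,000 bytes
1 MiB = 2^20 bytes = 1,048,576 bytes
410,000,000,000 / 1,048,576 = 391,006.47 MiB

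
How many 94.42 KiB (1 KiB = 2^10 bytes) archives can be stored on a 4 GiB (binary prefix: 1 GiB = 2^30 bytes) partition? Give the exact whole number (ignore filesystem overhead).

Capacity: 4 GiB = 4,294,967,296 bytes
Per item: 94.42 KiB = 96,686.08 bytes
⌊4,294,967,296 / 96,686.08⌋ = 44,421

44,421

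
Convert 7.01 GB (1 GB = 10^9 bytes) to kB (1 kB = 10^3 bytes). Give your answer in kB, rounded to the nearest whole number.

7,010,000 kB

7.01 GB = 7.01 × 10^9 bytes = 7,010,000,000 bytes
1 kB = 10^3 bytes = 1,000 bytes
7,010,000,000 / 1,000 = 7,010,000 kB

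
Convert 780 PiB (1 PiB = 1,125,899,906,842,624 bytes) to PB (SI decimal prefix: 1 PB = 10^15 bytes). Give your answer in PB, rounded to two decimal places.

780 PiB = 780 × 2^50 bytes = 878,201,927,337,246,720 bytes
1 PB = 10^15 bytes = 1,000,000,000,000,000 bytes
878,201,927,337,246,720 / 1,000,000,000,000,000 = 878.20 PB

878.20 PB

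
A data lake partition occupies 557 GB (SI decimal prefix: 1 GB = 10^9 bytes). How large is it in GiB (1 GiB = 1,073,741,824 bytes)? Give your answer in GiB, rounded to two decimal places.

518.75 GiB

557 GB = 557 × 10^9 bytes = 557,000,000,000 bytes
1 GiB = 1,073,741,824 bytes
557,000,000,000 / 1,073,741,824 = 518.75 GiB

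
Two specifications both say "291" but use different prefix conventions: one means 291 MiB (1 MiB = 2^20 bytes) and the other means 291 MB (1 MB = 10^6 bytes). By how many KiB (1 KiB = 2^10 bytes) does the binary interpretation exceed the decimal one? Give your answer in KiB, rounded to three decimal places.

291 MiB = 291 × 1,048,576 = 305,135,616 bytes
291 MB = 291 × 1,000,000 = 291,000,000 bytes
difference = 14,135,616 bytes
14,135,616 / 1,024 = 13,804.313 KiB

13,804.313 KiB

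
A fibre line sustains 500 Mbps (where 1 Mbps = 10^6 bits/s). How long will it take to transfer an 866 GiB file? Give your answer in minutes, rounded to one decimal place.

248.0 minutes

866 GiB = 929,860,419,584 bytes = 7,438,883,356,672 bits
500 Mbps = 500,000,000 bits/s
time = 7,438,883,356,672 / 500,000,000 = 14,877.77 s
14,877.77 s / 60 = 248.0 minutes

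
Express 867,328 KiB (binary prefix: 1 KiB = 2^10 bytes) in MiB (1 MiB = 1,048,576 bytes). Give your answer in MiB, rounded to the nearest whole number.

867,328 KiB = 867,328 × 2^10 bytes = 888,143,872 bytes
1 MiB = 2^20 bytes = 1,048,576 bytes
888,143,872 / 1,048,576 = 847 MiB

847 MiB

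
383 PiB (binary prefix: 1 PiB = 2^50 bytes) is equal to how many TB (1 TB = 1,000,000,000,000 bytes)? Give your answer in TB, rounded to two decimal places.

431,219.66 TB

383 PiB = 383 × 2^50 bytes = 431,219,664,320,724,992 bytes
1 TB = 1,000,000,000,000 bytes
431,219,664,320,724,992 / 1,000,000,000,000 = 431,219.66 TB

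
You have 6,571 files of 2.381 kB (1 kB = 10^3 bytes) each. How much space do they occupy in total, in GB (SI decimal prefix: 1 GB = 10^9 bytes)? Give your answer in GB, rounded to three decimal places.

0.016 GB

Total = 6,571 × 2.381 kB = 15645.551 kB
= 15645.551 × 1,000 bytes = 15,645,551 bytes
1 GB = 1,000,000,000 bytes
15,645,551 / 1,000,000,000 = 0.016 GB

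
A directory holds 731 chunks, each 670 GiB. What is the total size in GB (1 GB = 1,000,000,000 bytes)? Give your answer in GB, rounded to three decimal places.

525,886.533 GB

Total = 731 × 670 GiB = 489,770 GiB
= 489,770 × 1,073,741,824 bytes = 525,886,533,140,480 bytes
1 GB = 1,000,000,000 bytes
525,886,533,140,480 / 1,000,000,000 = 525,886.533 GB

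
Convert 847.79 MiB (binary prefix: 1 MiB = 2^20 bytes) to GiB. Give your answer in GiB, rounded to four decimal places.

847.79 MiB = 847.79 × 2^20 bytes = 888,972,247.04 bytes
1 GiB = 1,073,741,824 bytes
888,972,247.04 / 1,073,741,824 = 0.8279 GiB

0.8279 GiB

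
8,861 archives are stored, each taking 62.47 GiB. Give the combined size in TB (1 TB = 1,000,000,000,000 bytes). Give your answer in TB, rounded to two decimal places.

Total = 8,861 × 62.47 GiB = 553546.67 GiB
= 553546.67 × 1,073,741,824 bytes = 594,366,211,114,926.08 bytes
1 TB = 1,000,000,000,000 bytes
594,366,211,114,926.08 / 1,000,000,000,000 = 594.37 TB

594.37 TB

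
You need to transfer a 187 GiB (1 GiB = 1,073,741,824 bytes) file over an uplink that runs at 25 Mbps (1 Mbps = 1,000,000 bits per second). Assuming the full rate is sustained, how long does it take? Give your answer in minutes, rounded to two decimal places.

1,070.88 minutes

187 GiB = 200,789,721,088 bytes = 1,606,317,768,704 bits
25 Mbps = 25,000,000 bits/s
time = 1,606,317,768,704 / 25,000,000 = 64,252.711 s
64,252.711 s / 60 = 1,070.88 minutes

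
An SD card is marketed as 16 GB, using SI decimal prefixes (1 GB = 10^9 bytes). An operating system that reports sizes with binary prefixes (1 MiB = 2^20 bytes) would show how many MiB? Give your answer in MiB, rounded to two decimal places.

15,258.79 MiB

16 GB = 16 × 10^9 bytes = 16,000,000,000 bytes
1 MiB = 1,048,576 bytes
16,000,000,000 / 1,048,576 = 15,258.79 MiB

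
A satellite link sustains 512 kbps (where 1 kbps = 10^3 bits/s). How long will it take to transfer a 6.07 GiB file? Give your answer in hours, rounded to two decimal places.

28.29 hours

6.07 GiB = 6,517,612,871.68 bytes = 52,140,902,973.44 bits
512 kbps = 512,000 bits/s
time = 52,140,902,973.44 / 512,000 = 101,837.7011 s
101,837.7011 s / 3600 = 28.29 hours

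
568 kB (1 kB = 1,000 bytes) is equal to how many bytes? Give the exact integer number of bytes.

568,000 bytes

568 × 1,000 = 568,000 bytes  (1 kB = 10^3 bytes)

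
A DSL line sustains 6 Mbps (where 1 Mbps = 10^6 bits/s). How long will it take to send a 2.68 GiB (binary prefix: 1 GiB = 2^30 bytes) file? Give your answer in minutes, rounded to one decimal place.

2.68 GiB = 2,877,628,088.32 bytes = 23,021,024,706.56 bits
6 Mbps = 6,000,000 bits/s
time = 23,021,024,706.56 / 6,000,000 = 3,836.84 s
3,836.84 s / 60 = 63.9 minutes

63.9 minutes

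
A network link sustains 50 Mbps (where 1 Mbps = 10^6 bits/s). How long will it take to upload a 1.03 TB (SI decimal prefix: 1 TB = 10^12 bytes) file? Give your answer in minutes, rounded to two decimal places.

1.03 TB = 1,030,000,000,000 bytes = 8,240,000,000,000 bits
50 Mbps = 50,000,000 bits/s
time = 8,240,000,000,000 / 50,000,000 = 164,800.000 s
164,800.000 s / 60 = 2,746.67 minutes

2,746.67 minutes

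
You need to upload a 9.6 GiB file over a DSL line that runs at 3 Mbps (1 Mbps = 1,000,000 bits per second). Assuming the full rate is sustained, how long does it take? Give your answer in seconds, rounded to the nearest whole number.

9.6 GiB = 10,307,921,510.4 bytes = 82,463,372,083.2 bits
3 Mbps = 3,000,000 bits/s
time = 82,463,372,083.2 / 3,000,000 = 27,488 s

27,488 seconds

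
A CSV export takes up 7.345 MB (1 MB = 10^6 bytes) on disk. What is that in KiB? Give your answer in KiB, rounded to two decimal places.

7.345 MB = 7.345 × 10^6 bytes = 7,345,000 bytes
1 KiB = 1,024 bytes
7,345,000 / 1,024 = 7,172.85 KiB

7,172.85 KiB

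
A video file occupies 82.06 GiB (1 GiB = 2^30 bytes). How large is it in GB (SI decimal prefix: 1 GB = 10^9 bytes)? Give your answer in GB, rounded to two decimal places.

88.11 GB

82.06 GiB = 82.06 × 2^30 bytes = 88,111,254,077.44 bytes
1 GB = 10^9 bytes = 1,000,000,000 bytes
88,111,254,077.44 / 1,000,000,000 = 88.11 GB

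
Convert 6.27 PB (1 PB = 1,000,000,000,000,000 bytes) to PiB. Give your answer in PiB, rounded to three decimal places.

6.27 PB × 1,000,000,000,000,000 bytes/PB = 6,270,000,000,000,000 bytes
1 PiB = 1,125,899,906,842,624 bytes
6,270,000,000,000,000 / 1,125,899,906,842,624 = 5.569 PiB

5.569 PiB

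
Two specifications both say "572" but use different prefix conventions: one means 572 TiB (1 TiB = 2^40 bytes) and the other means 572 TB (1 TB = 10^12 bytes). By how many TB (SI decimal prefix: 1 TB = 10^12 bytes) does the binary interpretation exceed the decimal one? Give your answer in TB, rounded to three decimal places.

56.921 TB

572 TiB = 572 × 1,099,511,627,776 = 628,920,651,087,872 bytes
572 TB = 572 × 1,000,000,000,000 = 572,000,000,000,000 bytes
difference = 56,920,651,087,872 bytes
56,920,651,087,872 / 1,000,000,000,000 = 56.921 TB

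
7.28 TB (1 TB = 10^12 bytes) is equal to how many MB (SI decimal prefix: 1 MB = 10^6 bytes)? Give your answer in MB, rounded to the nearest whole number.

7.28 TB = 7.28 × 10^12 bytes = 7,280,000,000,000 bytes
1 MB = 1,000,000 bytes
7,280,000,000,000 / 1,000,000 = 7,280,000 MB

7,280,000 MB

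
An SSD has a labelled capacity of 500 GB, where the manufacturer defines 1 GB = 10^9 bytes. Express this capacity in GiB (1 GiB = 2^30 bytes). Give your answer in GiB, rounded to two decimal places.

465.66 GiB

500 GB = 500 × 10^9 bytes = 500,000,000,000 bytes
1 GiB = 2^30 bytes = 1,073,741,824 bytes
500,000,000,000 / 1,073,741,824 = 465.66 GiB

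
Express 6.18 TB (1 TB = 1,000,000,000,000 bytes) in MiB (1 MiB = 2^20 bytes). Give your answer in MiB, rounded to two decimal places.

6.18 TB = 6.18 × 10^12 bytes = 6,180,000,000,000 bytes
1 MiB = 1,048,576 bytes
6,180,000,000,000 / 1,048,576 = 5,893,707.28 MiB

5,893,707.28 MiB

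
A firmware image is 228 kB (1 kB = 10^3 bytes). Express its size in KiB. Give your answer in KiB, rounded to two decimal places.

228 kB = 228 × 10^3 bytes = 228,000 bytes
1 KiB = 1,024 bytes
228,000 / 1,024 = 222.66 KiB

222.66 KiB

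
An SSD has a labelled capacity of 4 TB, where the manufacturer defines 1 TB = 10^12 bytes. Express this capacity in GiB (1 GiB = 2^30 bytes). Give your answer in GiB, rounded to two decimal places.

3,725.29 GiB

4 TB = 4 × 10^12 bytes = 4,000,000,000,000 bytes
1 GiB = 2^30 bytes = 1,073,741,824 bytes
4,000,000,000,000 / 1,073,741,824 = 3,725.29 GiB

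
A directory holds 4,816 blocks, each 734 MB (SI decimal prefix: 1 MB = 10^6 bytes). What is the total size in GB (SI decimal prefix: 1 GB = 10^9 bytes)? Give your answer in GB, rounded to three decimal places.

3,534.944 GB

Total = 4,816 × 734 MB = 3,534,944 MB
= 3,534,944 × 1,000,000 bytes = 3,534,944,000,000 bytes
1 GB = 1,000,000,000 bytes
3,534,944,000,000 / 1,000,000,000 = 3,534.944 GB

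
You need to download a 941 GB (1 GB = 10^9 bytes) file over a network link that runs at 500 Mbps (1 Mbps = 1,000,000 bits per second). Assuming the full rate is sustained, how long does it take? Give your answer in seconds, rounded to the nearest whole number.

15,056 seconds

941 GB = 941,000,000,000 bytes = 7,528,000,000,000 bits
500 Mbps = 500,000,000 bits/s
time = 7,528,000,000,000 / 500,000,000 = 15,056 s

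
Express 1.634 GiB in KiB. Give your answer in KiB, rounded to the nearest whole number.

1.634 GiB = 1.634 × 2^30 bytes = 1,754,494,140.416 bytes
1 KiB = 2^10 bytes = 1,024 bytes
1,754,494,140.416 / 1,024 = 1,713,373 KiB

1,713,373 KiB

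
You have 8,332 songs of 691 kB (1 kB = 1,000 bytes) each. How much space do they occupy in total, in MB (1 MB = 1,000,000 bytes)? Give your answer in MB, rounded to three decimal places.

5,757.412 MB

Total = 8,332 × 691 kB = 5,757,412 kB
= 5,757,412 × 1,000 bytes = 5,757,412,000 bytes
1 MB = 1,000,000 bytes
5,757,412,000 / 1,000,000 = 5,757.412 MB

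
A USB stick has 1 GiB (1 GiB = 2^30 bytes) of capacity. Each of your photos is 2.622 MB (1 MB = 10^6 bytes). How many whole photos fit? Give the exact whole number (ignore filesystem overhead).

409

Capacity: 1 GiB = 1,073,741,824 bytes
Per item: 2.622 MB = 2,622,000 bytes
⌊1,073,741,824 / 2,622,000⌋ = 409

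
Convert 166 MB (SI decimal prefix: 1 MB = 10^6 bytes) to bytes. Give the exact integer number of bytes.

166,000,000 bytes

166 × 1,000,000 = 166,000,000 bytes  (1 MB = 10^6 bytes)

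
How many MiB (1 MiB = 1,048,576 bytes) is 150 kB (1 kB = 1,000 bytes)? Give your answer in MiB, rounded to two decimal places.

150 kB = 150 × 10^3 bytes = 150,000 bytes
1 MiB = 1,048,576 bytes
150,000 / 1,048,576 = 0.14 MiB

0.14 MiB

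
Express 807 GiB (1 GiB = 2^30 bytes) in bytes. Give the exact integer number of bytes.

807 × 1,073,741,824 = 866,509,651,968 bytes  (1 GiB = 2^30 bytes)

866,509,651,968 bytes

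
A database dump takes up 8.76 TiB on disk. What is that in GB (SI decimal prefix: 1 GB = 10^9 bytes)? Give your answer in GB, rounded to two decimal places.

9,631.72 GB

8.76 TiB × 1,099,511,627,776 bytes/TiB = 9,631,721,859,317.76 bytes
1 GB = 10^9 bytes = 1,000,000,000 bytes
9,631,721,859,317.76 / 1,000,000,000 = 9,631.72 GB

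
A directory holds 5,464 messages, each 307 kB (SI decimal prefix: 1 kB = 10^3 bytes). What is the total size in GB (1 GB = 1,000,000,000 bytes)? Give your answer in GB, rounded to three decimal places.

1.677 GB

Total = 5,464 × 307 kB = 1,677,448 kB
= 1,677,448 × 1,000 bytes = 1,677,448,000 bytes
1 GB = 1,000,000,000 bytes
1,677,448,000 / 1,000,000,000 = 1.677 GB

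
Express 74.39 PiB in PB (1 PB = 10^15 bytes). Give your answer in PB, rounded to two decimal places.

74.39 PiB × 1,125,899,906,842,624 bytes/PiB = 83,755,694,070,022,799.36 bytes
1 PB = 1,000,000,000,000,000 bytes
83,755,694,070,022,799.36 / 1,000,000,000,000,000 = 83.76 PB

83.76 PB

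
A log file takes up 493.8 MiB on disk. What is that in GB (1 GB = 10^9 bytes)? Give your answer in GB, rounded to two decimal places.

0.52 GB

493.8 MiB × 1,048,576 bytes/MiB = 517,786,828.8 bytes
1 GB = 1,000,000,000 bytes
517,786,828.8 / 1,000,000,000 = 0.52 GB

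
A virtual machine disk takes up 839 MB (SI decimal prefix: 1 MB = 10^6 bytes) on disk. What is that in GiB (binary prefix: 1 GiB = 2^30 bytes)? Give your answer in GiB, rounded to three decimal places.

839 MB = 839 × 10^6 bytes = 839,000,000 bytes
1 GiB = 2^30 bytes = 1,073,741,824 bytes
839,000,000 / 1,073,741,824 = 0.781 GiB

0.781 GiB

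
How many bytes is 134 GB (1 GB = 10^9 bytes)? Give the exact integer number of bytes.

134,000,000,000 bytes

134 × 1,000,000,000 = 134,000,000,000 bytes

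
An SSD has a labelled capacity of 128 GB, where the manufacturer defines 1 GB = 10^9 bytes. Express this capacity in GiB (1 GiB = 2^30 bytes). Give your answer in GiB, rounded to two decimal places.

128 GB = 128 × 10^9 bytes = 128,000,000,000 bytes
1 GiB = 2^30 bytes = 1,073,741,824 bytes
128,000,000,000 / 1,073,741,824 = 119.21 GiB

119.21 GiB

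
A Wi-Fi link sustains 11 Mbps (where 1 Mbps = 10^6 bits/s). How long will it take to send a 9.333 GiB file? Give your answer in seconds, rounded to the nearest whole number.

7,288 seconds

9.333 GiB = 10,021,232,443.392 bytes = 80,169,859,547.136 bits
11 Mbps = 11,000,000 bits/s
time = 80,169,859,547.136 / 11,000,000 = 7,288 s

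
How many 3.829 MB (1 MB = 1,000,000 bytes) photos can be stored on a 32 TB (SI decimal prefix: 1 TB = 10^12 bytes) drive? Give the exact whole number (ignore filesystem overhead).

Capacity: 32 TB = 32,000,000,000,000 bytes
Per item: 3.829 MB = 3,829,000 bytes
⌊32,000,000,000,000 / 3,829,000⌋ = 8,357,273

8,357,273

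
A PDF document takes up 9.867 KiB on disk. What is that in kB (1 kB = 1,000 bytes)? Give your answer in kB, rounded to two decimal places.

9.867 KiB × 1,024 bytes/KiB = 10,103.808 bytes
1 kB = 10^3 bytes = 1,000 bytes
10,103.808 / 1,000 = 10.10 kB

10.10 kB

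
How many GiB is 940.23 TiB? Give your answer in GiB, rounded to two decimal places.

940.23 TiB × 1,099,511,627,776 bytes/TiB = 1,033,793,817,783,828.48 bytes
1 GiB = 1,073,741,824 bytes
1,033,793,817,783,828.48 / 1,073,741,824 = 962,795.52 GiB

962,795.52 GiB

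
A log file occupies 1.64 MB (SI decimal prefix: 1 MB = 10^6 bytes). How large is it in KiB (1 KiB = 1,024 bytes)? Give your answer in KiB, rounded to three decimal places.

1,601.563 KiB

1.64 MB × 1,000,000 bytes/MB = 1,640,000 bytes
1 KiB = 1,024 bytes
1,640,000 / 1,024 = 1,601.563 KiB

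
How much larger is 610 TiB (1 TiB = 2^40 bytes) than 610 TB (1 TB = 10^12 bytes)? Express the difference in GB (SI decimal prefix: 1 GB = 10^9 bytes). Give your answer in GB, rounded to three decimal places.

60,702.093 GB

610 TiB = 610 × 1,099,511,627,776 = 670,702,092,943,360 bytes
610 TB = 610 × 1,000,000,000,000 = 610,000,000,000,000 bytes
difference = 60,702,092,943,360 bytes
60,702,092,943,360 / 1,000,000,000 = 60,702.093 GB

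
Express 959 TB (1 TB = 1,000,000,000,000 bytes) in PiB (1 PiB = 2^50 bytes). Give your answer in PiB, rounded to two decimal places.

959 TB = 959 × 10^12 bytes = 959,000,000,000,000 bytes
1 PiB = 2^50 bytes = 1,125,899,906,842,624 bytes
959,000,000,000,000 / 1,125,899,906,842,624 = 0.85 PiB

0.85 PiB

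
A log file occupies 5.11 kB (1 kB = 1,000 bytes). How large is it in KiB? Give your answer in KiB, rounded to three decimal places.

5.11 kB × 1,000 bytes/kB = 5,110 bytes
1 KiB = 2^10 bytes = 1,024 bytes
5,110 / 1,024 = 4.990 KiB

4.990 KiB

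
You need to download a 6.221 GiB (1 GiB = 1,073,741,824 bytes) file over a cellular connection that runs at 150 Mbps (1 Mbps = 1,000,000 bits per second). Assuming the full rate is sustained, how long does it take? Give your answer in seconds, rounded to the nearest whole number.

356 seconds

6.221 GiB = 6,679,747,887.104 bytes = 53,437,983,096.832 bits
150 Mbps = 150,000,000 bits/s
time = 53,437,983,096.832 / 150,000,000 = 356 s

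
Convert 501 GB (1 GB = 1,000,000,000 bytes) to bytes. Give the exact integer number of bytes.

501,000,000,000 bytes

501 × 1,000,000,000 = 501,000,000,000 bytes  (1 GB = 10^9 bytes)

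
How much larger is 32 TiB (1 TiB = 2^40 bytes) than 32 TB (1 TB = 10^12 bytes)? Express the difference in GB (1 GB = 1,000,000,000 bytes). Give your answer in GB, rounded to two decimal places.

32 TiB = 32 × 1,099,511,627,776 = 35,184,372,088,832 bytes
32 TB = 32 × 1,000,000,000,000 = 32,000,000,000,000 bytes
difference = 3,184,372,088,832 bytes
3,184,372,088,832 / 1,000,000,000 = 3,184.37 GB

3,184.37 GB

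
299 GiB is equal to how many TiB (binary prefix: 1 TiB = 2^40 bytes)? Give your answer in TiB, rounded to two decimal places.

299 GiB = 299 × 2^30 bytes = 321,048,805,376 bytes
1 TiB = 2^40 bytes = 1,099,511,627,776 bytes
321,048,805,376 / 1,099,511,627,776 = 0.29 TiB

0.29 TiB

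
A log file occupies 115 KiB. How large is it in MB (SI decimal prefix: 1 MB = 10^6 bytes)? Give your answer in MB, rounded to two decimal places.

115 KiB × 1,024 bytes/KiB = 117,760 bytes
1 MB = 10^6 bytes = 1,000,000 bytes
117,760 / 1,000,000 = 0.12 MB

0.12 MB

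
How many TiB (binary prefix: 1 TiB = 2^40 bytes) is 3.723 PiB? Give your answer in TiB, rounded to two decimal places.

3.723 PiB = 3.723 × 2^50 bytes = 4,191,725,353,175,089.152 bytes
1 TiB = 2^40 bytes = 1,099,511,627,776 bytes
4,191,725,353,175,089.152 / 1,099,511,627,776 = 3,812.35 TiB

3,812.35 TiB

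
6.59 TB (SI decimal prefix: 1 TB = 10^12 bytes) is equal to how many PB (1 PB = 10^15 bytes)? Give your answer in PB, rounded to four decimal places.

0.0066 PB

6.59 TB × 1,000,000,000,000 bytes/TB = 6,590,000,000,000 bytes
1 PB = 10^15 bytes = 1,000,000,000,000,000 bytes
6,590,000,000,000 / 1,000,000,000,000,000 = 0.0066 PB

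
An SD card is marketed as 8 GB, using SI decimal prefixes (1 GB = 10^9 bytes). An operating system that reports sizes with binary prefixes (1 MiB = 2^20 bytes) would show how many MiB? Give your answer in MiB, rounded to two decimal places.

8 GB × 1,000,000,000 bytes/GB = 8,000,000,000 bytes
1 MiB = 2^20 bytes = 1,048,576 bytes
8,000,000,000 / 1,048,576 = 7,629.39 MiB

7,629.39 MiB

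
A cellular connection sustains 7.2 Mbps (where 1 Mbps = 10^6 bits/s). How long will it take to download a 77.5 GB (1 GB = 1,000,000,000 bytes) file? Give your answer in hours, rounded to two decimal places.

23.92 hours

77.5 GB = 77,500,000,000 bytes = 620,000,000,000 bits
7.2 Mbps = 7,200,000 bits/s
time = 620,000,000,000 / 7,200,000 = 86,111.1111 s
86,111.1111 s / 3600 = 23.92 hours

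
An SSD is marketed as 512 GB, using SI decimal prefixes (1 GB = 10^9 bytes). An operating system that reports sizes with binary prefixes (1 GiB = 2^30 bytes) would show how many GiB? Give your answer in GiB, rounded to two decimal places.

512 GB = 512 × 10^9 bytes = 512,000,000,000 bytes
1 GiB = 1,073,741,824 bytes
512,000,000,000 / 1,073,741,824 = 476.84 GiB

476.84 GiB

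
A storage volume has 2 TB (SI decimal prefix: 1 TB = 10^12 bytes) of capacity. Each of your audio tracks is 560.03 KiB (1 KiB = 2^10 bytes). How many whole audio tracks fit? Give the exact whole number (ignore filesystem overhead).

3,487,536

Capacity: 2 TB = 2,000,000,000,000 bytes
Per item: 560.03 KiB = 573,470.72 bytes
⌊2,000,000,000,000 / 573,470.72⌋ = 3,487,536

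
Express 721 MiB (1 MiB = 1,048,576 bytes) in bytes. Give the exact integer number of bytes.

721 × 1,048,576 = 756,023,296 bytes  (1 MiB = 2^20 bytes)

756,023,296 bytes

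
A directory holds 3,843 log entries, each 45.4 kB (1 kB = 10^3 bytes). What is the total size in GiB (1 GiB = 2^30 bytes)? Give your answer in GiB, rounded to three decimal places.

Total = 3,843 × 45.4 kB = 174472.2 kB
= 174472.2 × 1,000 bytes = 174,472,200 bytes
1 GiB = 1,073,741,824 bytes
174,472,200 / 1,073,741,824 = 0.162 GiB

0.162 GiB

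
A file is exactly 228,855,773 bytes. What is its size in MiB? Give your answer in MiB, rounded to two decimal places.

218.25 MiB

228,855,773 bytes given.
1 MiB = 2^20 bytes = 1,048,576 bytes
228,855,773 / 1,048,576 = 218.25 MiB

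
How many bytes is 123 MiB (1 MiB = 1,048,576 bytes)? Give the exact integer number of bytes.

123 × 1,048,576 = 128,974,848 bytes  (1 MiB = 2^20 bytes)

128,974,848 bytes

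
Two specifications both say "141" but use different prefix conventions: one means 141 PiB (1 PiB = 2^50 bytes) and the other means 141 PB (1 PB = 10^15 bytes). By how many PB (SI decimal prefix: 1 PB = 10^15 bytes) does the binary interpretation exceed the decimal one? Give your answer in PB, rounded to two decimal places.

17.75 PB

141 PiB = 141 × 1,125,899,906,842,624 = 158,751,886,864,809,984 bytes
141 PB = 141 × 1,000,000,000,000,000 = 141,000,000,000,000,000 bytes
difference = 17,751,886,864,809,984 bytes
17,751,886,864,809,984 / 1,000,000,000,000,000 = 17.75 PB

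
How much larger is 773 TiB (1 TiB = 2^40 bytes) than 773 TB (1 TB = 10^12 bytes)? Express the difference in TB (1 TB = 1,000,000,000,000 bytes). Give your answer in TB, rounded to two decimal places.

76.92 TB

773 TiB = 773 × 1,099,511,627,776 = 849,922,488,270,848 bytes
773 TB = 773 × 1,000,000,000,000 = 773,000,000,000,000 bytes
difference = 76,922,488,270,848 bytes
76,922,488,270,848 / 1,000,000,000,000 = 76.92 TB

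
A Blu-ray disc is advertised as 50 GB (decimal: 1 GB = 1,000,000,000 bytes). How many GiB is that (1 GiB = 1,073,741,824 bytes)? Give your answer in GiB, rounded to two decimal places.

46.57 GiB

50 GB = 50 × 10^9 bytes = 50,000,000,000 bytes
1 GiB = 1,073,741,824 bytes
50,000,000,000 / 1,073,741,824 = 46.57 GiB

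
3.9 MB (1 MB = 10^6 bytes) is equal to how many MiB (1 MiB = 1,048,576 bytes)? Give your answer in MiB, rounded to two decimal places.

3.72 MiB

3.9 MB × 1,000,000 bytes/MB = 3,900,000 bytes
1 MiB = 2^20 bytes = 1,048,576 bytes
3,900,000 / 1,048,576 = 3.72 MiB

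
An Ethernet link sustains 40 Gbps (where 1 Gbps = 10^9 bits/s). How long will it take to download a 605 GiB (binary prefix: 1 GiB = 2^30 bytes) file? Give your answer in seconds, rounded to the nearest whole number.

130 seconds

605 GiB = 649,613,803,520 bytes = 5,196,910,428,160 bits
40 Gbps = 40,000,000,000 bits/s
time = 5,196,910,428,160 / 40,000,000,000 = 130 s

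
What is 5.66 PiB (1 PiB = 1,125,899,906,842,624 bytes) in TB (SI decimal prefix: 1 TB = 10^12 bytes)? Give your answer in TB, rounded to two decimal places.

5.66 PiB × 1,125,899,906,842,624 bytes/PiB = 6,372,593,472,729,251.84 bytes
1 TB = 1,000,000,000,000 bytes
6,372,593,472,729,251.84 / 1,000,000,000,000 = 6,372.59 TB

6,372.59 TB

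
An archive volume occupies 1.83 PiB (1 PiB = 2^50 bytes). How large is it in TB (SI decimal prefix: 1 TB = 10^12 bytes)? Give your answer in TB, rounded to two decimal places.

2,060.40 TB

1.83 PiB = 1.83 × 2^50 bytes = 2,060,396,829,522,001.92 bytes
1 TB = 10^12 bytes = 1,000,000,000,000 bytes
2,060,396,829,522,001.92 / 1,000,000,000,000 = 2,060.40 TB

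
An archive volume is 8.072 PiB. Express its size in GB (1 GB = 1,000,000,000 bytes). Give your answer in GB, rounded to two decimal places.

8.072 PiB × 1,125,899,906,842,624 bytes/PiB = 9,088,264,048,033,660.928 bytes
1 GB = 10^9 bytes = 1,000,000,000 bytes
9,088,264,048,033,660.928 / 1,000,000,000 = 9,088,264.05 GB

9,088,264.05 GB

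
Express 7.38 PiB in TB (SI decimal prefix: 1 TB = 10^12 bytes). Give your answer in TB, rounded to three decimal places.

8,309.141 TB

7.38 PiB = 7.38 × 2^50 bytes = 8,309,141,312,498,565.12 bytes
1 TB = 10^12 bytes = 1,000,000,000,000 bytes
8,309,141,312,498,565.12 / 1,000,000,000,000 = 8,309.141 TB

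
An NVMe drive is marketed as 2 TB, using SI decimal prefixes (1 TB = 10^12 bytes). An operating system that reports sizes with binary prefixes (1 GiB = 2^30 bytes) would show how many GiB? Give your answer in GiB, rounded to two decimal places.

2 TB = 2 × 10^12 bytes = 2,000,000,000,000 bytes
1 GiB = 1,073,741,824 bytes
2,000,000,000,000 / 1,073,741,824 = 1,862.65 GiB

1,862.65 GiB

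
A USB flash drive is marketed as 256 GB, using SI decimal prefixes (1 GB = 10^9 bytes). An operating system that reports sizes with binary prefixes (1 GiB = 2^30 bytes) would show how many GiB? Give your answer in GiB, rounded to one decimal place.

256 GB × 1,000,000,000 bytes/GB = 256,000,000,000 bytes
1 GiB = 1,073,741,824 bytes
256,000,000,000 / 1,073,741,824 = 238.4 GiB

238.4 GiB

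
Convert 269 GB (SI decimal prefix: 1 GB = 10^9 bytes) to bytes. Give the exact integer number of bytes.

269 × 1,000,000,000 = 269,000,000,000 bytes  (1 GB = 10^9 bytes)

269,000,000,000 bytes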